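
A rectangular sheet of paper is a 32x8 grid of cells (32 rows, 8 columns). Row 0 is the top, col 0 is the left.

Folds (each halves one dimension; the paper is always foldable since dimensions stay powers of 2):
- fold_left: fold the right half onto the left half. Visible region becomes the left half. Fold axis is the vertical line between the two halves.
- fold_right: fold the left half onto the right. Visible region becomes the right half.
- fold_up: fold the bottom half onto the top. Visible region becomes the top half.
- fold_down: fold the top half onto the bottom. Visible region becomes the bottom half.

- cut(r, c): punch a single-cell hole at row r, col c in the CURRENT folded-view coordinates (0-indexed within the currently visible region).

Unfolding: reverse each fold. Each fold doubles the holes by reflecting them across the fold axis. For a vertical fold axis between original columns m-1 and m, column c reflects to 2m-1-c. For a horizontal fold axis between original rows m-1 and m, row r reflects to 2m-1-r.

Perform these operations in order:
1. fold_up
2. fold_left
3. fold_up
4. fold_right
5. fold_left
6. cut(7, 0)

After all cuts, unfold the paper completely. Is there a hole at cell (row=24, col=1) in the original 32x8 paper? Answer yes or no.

Answer: yes

Derivation:
Op 1 fold_up: fold axis h@16; visible region now rows[0,16) x cols[0,8) = 16x8
Op 2 fold_left: fold axis v@4; visible region now rows[0,16) x cols[0,4) = 16x4
Op 3 fold_up: fold axis h@8; visible region now rows[0,8) x cols[0,4) = 8x4
Op 4 fold_right: fold axis v@2; visible region now rows[0,8) x cols[2,4) = 8x2
Op 5 fold_left: fold axis v@3; visible region now rows[0,8) x cols[2,3) = 8x1
Op 6 cut(7, 0): punch at orig (7,2); cuts so far [(7, 2)]; region rows[0,8) x cols[2,3) = 8x1
Unfold 1 (reflect across v@3): 2 holes -> [(7, 2), (7, 3)]
Unfold 2 (reflect across v@2): 4 holes -> [(7, 0), (7, 1), (7, 2), (7, 3)]
Unfold 3 (reflect across h@8): 8 holes -> [(7, 0), (7, 1), (7, 2), (7, 3), (8, 0), (8, 1), (8, 2), (8, 3)]
Unfold 4 (reflect across v@4): 16 holes -> [(7, 0), (7, 1), (7, 2), (7, 3), (7, 4), (7, 5), (7, 6), (7, 7), (8, 0), (8, 1), (8, 2), (8, 3), (8, 4), (8, 5), (8, 6), (8, 7)]
Unfold 5 (reflect across h@16): 32 holes -> [(7, 0), (7, 1), (7, 2), (7, 3), (7, 4), (7, 5), (7, 6), (7, 7), (8, 0), (8, 1), (8, 2), (8, 3), (8, 4), (8, 5), (8, 6), (8, 7), (23, 0), (23, 1), (23, 2), (23, 3), (23, 4), (23, 5), (23, 6), (23, 7), (24, 0), (24, 1), (24, 2), (24, 3), (24, 4), (24, 5), (24, 6), (24, 7)]
Holes: [(7, 0), (7, 1), (7, 2), (7, 3), (7, 4), (7, 5), (7, 6), (7, 7), (8, 0), (8, 1), (8, 2), (8, 3), (8, 4), (8, 5), (8, 6), (8, 7), (23, 0), (23, 1), (23, 2), (23, 3), (23, 4), (23, 5), (23, 6), (23, 7), (24, 0), (24, 1), (24, 2), (24, 3), (24, 4), (24, 5), (24, 6), (24, 7)]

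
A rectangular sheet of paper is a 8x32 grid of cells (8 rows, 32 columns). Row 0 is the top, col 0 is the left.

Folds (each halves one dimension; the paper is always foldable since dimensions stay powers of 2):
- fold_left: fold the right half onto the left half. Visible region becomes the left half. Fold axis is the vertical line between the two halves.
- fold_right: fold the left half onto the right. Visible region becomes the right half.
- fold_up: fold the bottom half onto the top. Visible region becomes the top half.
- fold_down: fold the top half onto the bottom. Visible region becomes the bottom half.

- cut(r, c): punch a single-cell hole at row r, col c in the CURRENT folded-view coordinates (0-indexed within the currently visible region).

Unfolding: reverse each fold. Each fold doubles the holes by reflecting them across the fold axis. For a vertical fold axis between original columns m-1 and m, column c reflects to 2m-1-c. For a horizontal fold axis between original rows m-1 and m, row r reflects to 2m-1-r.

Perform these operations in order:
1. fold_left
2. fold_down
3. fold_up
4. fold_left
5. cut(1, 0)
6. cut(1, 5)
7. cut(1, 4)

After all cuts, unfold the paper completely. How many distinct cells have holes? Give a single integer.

Op 1 fold_left: fold axis v@16; visible region now rows[0,8) x cols[0,16) = 8x16
Op 2 fold_down: fold axis h@4; visible region now rows[4,8) x cols[0,16) = 4x16
Op 3 fold_up: fold axis h@6; visible region now rows[4,6) x cols[0,16) = 2x16
Op 4 fold_left: fold axis v@8; visible region now rows[4,6) x cols[0,8) = 2x8
Op 5 cut(1, 0): punch at orig (5,0); cuts so far [(5, 0)]; region rows[4,6) x cols[0,8) = 2x8
Op 6 cut(1, 5): punch at orig (5,5); cuts so far [(5, 0), (5, 5)]; region rows[4,6) x cols[0,8) = 2x8
Op 7 cut(1, 4): punch at orig (5,4); cuts so far [(5, 0), (5, 4), (5, 5)]; region rows[4,6) x cols[0,8) = 2x8
Unfold 1 (reflect across v@8): 6 holes -> [(5, 0), (5, 4), (5, 5), (5, 10), (5, 11), (5, 15)]
Unfold 2 (reflect across h@6): 12 holes -> [(5, 0), (5, 4), (5, 5), (5, 10), (5, 11), (5, 15), (6, 0), (6, 4), (6, 5), (6, 10), (6, 11), (6, 15)]
Unfold 3 (reflect across h@4): 24 holes -> [(1, 0), (1, 4), (1, 5), (1, 10), (1, 11), (1, 15), (2, 0), (2, 4), (2, 5), (2, 10), (2, 11), (2, 15), (5, 0), (5, 4), (5, 5), (5, 10), (5, 11), (5, 15), (6, 0), (6, 4), (6, 5), (6, 10), (6, 11), (6, 15)]
Unfold 4 (reflect across v@16): 48 holes -> [(1, 0), (1, 4), (1, 5), (1, 10), (1, 11), (1, 15), (1, 16), (1, 20), (1, 21), (1, 26), (1, 27), (1, 31), (2, 0), (2, 4), (2, 5), (2, 10), (2, 11), (2, 15), (2, 16), (2, 20), (2, 21), (2, 26), (2, 27), (2, 31), (5, 0), (5, 4), (5, 5), (5, 10), (5, 11), (5, 15), (5, 16), (5, 20), (5, 21), (5, 26), (5, 27), (5, 31), (6, 0), (6, 4), (6, 5), (6, 10), (6, 11), (6, 15), (6, 16), (6, 20), (6, 21), (6, 26), (6, 27), (6, 31)]

Answer: 48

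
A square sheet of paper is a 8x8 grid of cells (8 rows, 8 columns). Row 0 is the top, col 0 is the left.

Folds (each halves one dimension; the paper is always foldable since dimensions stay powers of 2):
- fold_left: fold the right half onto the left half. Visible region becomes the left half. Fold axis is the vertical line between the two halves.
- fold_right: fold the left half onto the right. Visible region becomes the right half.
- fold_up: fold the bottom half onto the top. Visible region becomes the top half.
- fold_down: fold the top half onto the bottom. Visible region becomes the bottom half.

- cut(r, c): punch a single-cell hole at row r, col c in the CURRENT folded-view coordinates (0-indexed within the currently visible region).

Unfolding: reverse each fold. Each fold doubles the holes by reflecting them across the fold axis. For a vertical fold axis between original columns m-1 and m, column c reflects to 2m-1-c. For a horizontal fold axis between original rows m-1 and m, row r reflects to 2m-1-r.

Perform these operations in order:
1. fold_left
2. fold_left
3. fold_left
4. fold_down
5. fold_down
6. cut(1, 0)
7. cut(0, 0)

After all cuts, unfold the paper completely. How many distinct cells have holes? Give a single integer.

Answer: 64

Derivation:
Op 1 fold_left: fold axis v@4; visible region now rows[0,8) x cols[0,4) = 8x4
Op 2 fold_left: fold axis v@2; visible region now rows[0,8) x cols[0,2) = 8x2
Op 3 fold_left: fold axis v@1; visible region now rows[0,8) x cols[0,1) = 8x1
Op 4 fold_down: fold axis h@4; visible region now rows[4,8) x cols[0,1) = 4x1
Op 5 fold_down: fold axis h@6; visible region now rows[6,8) x cols[0,1) = 2x1
Op 6 cut(1, 0): punch at orig (7,0); cuts so far [(7, 0)]; region rows[6,8) x cols[0,1) = 2x1
Op 7 cut(0, 0): punch at orig (6,0); cuts so far [(6, 0), (7, 0)]; region rows[6,8) x cols[0,1) = 2x1
Unfold 1 (reflect across h@6): 4 holes -> [(4, 0), (5, 0), (6, 0), (7, 0)]
Unfold 2 (reflect across h@4): 8 holes -> [(0, 0), (1, 0), (2, 0), (3, 0), (4, 0), (5, 0), (6, 0), (7, 0)]
Unfold 3 (reflect across v@1): 16 holes -> [(0, 0), (0, 1), (1, 0), (1, 1), (2, 0), (2, 1), (3, 0), (3, 1), (4, 0), (4, 1), (5, 0), (5, 1), (6, 0), (6, 1), (7, 0), (7, 1)]
Unfold 4 (reflect across v@2): 32 holes -> [(0, 0), (0, 1), (0, 2), (0, 3), (1, 0), (1, 1), (1, 2), (1, 3), (2, 0), (2, 1), (2, 2), (2, 3), (3, 0), (3, 1), (3, 2), (3, 3), (4, 0), (4, 1), (4, 2), (4, 3), (5, 0), (5, 1), (5, 2), (5, 3), (6, 0), (6, 1), (6, 2), (6, 3), (7, 0), (7, 1), (7, 2), (7, 3)]
Unfold 5 (reflect across v@4): 64 holes -> [(0, 0), (0, 1), (0, 2), (0, 3), (0, 4), (0, 5), (0, 6), (0, 7), (1, 0), (1, 1), (1, 2), (1, 3), (1, 4), (1, 5), (1, 6), (1, 7), (2, 0), (2, 1), (2, 2), (2, 3), (2, 4), (2, 5), (2, 6), (2, 7), (3, 0), (3, 1), (3, 2), (3, 3), (3, 4), (3, 5), (3, 6), (3, 7), (4, 0), (4, 1), (4, 2), (4, 3), (4, 4), (4, 5), (4, 6), (4, 7), (5, 0), (5, 1), (5, 2), (5, 3), (5, 4), (5, 5), (5, 6), (5, 7), (6, 0), (6, 1), (6, 2), (6, 3), (6, 4), (6, 5), (6, 6), (6, 7), (7, 0), (7, 1), (7, 2), (7, 3), (7, 4), (7, 5), (7, 6), (7, 7)]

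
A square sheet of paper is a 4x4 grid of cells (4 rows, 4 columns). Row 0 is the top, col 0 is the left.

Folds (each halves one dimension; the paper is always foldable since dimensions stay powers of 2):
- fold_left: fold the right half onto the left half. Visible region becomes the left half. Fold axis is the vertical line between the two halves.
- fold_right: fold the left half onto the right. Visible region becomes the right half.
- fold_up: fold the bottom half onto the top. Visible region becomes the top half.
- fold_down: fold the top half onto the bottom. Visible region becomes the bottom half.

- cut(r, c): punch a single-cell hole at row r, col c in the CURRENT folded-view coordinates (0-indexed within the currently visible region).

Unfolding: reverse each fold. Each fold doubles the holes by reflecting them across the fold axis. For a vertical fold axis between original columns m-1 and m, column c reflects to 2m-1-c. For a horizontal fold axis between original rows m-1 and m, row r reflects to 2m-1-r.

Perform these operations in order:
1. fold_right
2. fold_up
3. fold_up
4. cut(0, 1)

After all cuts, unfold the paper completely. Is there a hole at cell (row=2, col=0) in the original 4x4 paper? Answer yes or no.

Op 1 fold_right: fold axis v@2; visible region now rows[0,4) x cols[2,4) = 4x2
Op 2 fold_up: fold axis h@2; visible region now rows[0,2) x cols[2,4) = 2x2
Op 3 fold_up: fold axis h@1; visible region now rows[0,1) x cols[2,4) = 1x2
Op 4 cut(0, 1): punch at orig (0,3); cuts so far [(0, 3)]; region rows[0,1) x cols[2,4) = 1x2
Unfold 1 (reflect across h@1): 2 holes -> [(0, 3), (1, 3)]
Unfold 2 (reflect across h@2): 4 holes -> [(0, 3), (1, 3), (2, 3), (3, 3)]
Unfold 3 (reflect across v@2): 8 holes -> [(0, 0), (0, 3), (1, 0), (1, 3), (2, 0), (2, 3), (3, 0), (3, 3)]
Holes: [(0, 0), (0, 3), (1, 0), (1, 3), (2, 0), (2, 3), (3, 0), (3, 3)]

Answer: yes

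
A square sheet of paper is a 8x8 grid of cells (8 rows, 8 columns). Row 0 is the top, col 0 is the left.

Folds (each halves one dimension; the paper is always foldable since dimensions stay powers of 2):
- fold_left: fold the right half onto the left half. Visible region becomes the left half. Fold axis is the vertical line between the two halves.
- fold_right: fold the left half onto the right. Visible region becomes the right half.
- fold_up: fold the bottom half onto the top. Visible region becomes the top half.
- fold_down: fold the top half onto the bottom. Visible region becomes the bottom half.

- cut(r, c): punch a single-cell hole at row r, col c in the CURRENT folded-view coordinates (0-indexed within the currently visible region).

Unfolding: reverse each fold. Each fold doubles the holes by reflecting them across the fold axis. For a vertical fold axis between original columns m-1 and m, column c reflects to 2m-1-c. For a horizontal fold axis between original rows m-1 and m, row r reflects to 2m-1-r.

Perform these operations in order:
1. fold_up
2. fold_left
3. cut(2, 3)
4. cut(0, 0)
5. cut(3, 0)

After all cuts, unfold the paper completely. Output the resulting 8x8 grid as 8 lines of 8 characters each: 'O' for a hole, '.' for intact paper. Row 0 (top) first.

Op 1 fold_up: fold axis h@4; visible region now rows[0,4) x cols[0,8) = 4x8
Op 2 fold_left: fold axis v@4; visible region now rows[0,4) x cols[0,4) = 4x4
Op 3 cut(2, 3): punch at orig (2,3); cuts so far [(2, 3)]; region rows[0,4) x cols[0,4) = 4x4
Op 4 cut(0, 0): punch at orig (0,0); cuts so far [(0, 0), (2, 3)]; region rows[0,4) x cols[0,4) = 4x4
Op 5 cut(3, 0): punch at orig (3,0); cuts so far [(0, 0), (2, 3), (3, 0)]; region rows[0,4) x cols[0,4) = 4x4
Unfold 1 (reflect across v@4): 6 holes -> [(0, 0), (0, 7), (2, 3), (2, 4), (3, 0), (3, 7)]
Unfold 2 (reflect across h@4): 12 holes -> [(0, 0), (0, 7), (2, 3), (2, 4), (3, 0), (3, 7), (4, 0), (4, 7), (5, 3), (5, 4), (7, 0), (7, 7)]

Answer: O......O
........
...OO...
O......O
O......O
...OO...
........
O......O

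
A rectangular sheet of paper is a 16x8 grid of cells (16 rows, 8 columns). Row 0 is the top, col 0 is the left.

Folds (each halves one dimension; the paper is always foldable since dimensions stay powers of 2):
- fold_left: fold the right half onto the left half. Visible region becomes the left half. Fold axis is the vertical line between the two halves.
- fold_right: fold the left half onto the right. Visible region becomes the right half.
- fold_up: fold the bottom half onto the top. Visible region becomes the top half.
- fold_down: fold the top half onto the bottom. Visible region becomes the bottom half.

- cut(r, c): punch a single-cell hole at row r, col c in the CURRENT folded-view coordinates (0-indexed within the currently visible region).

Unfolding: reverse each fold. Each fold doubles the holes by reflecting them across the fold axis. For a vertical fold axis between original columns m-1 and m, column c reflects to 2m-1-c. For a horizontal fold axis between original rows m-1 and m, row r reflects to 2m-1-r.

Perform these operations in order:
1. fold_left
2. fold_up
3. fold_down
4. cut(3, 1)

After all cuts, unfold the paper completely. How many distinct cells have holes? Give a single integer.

Answer: 8

Derivation:
Op 1 fold_left: fold axis v@4; visible region now rows[0,16) x cols[0,4) = 16x4
Op 2 fold_up: fold axis h@8; visible region now rows[0,8) x cols[0,4) = 8x4
Op 3 fold_down: fold axis h@4; visible region now rows[4,8) x cols[0,4) = 4x4
Op 4 cut(3, 1): punch at orig (7,1); cuts so far [(7, 1)]; region rows[4,8) x cols[0,4) = 4x4
Unfold 1 (reflect across h@4): 2 holes -> [(0, 1), (7, 1)]
Unfold 2 (reflect across h@8): 4 holes -> [(0, 1), (7, 1), (8, 1), (15, 1)]
Unfold 3 (reflect across v@4): 8 holes -> [(0, 1), (0, 6), (7, 1), (7, 6), (8, 1), (8, 6), (15, 1), (15, 6)]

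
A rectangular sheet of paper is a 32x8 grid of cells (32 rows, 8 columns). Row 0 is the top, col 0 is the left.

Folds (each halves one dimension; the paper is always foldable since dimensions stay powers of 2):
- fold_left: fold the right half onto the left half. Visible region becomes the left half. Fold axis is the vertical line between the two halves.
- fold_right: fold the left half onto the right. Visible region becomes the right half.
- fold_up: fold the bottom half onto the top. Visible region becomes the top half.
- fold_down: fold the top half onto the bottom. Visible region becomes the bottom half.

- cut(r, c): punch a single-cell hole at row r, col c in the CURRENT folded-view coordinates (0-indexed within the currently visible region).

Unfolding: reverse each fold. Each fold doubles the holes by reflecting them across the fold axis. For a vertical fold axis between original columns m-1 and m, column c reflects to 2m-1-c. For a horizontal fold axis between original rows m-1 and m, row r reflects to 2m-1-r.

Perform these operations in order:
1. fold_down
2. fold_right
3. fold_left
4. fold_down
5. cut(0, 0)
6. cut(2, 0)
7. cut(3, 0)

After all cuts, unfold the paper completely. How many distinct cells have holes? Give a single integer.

Op 1 fold_down: fold axis h@16; visible region now rows[16,32) x cols[0,8) = 16x8
Op 2 fold_right: fold axis v@4; visible region now rows[16,32) x cols[4,8) = 16x4
Op 3 fold_left: fold axis v@6; visible region now rows[16,32) x cols[4,6) = 16x2
Op 4 fold_down: fold axis h@24; visible region now rows[24,32) x cols[4,6) = 8x2
Op 5 cut(0, 0): punch at orig (24,4); cuts so far [(24, 4)]; region rows[24,32) x cols[4,6) = 8x2
Op 6 cut(2, 0): punch at orig (26,4); cuts so far [(24, 4), (26, 4)]; region rows[24,32) x cols[4,6) = 8x2
Op 7 cut(3, 0): punch at orig (27,4); cuts so far [(24, 4), (26, 4), (27, 4)]; region rows[24,32) x cols[4,6) = 8x2
Unfold 1 (reflect across h@24): 6 holes -> [(20, 4), (21, 4), (23, 4), (24, 4), (26, 4), (27, 4)]
Unfold 2 (reflect across v@6): 12 holes -> [(20, 4), (20, 7), (21, 4), (21, 7), (23, 4), (23, 7), (24, 4), (24, 7), (26, 4), (26, 7), (27, 4), (27, 7)]
Unfold 3 (reflect across v@4): 24 holes -> [(20, 0), (20, 3), (20, 4), (20, 7), (21, 0), (21, 3), (21, 4), (21, 7), (23, 0), (23, 3), (23, 4), (23, 7), (24, 0), (24, 3), (24, 4), (24, 7), (26, 0), (26, 3), (26, 4), (26, 7), (27, 0), (27, 3), (27, 4), (27, 7)]
Unfold 4 (reflect across h@16): 48 holes -> [(4, 0), (4, 3), (4, 4), (4, 7), (5, 0), (5, 3), (5, 4), (5, 7), (7, 0), (7, 3), (7, 4), (7, 7), (8, 0), (8, 3), (8, 4), (8, 7), (10, 0), (10, 3), (10, 4), (10, 7), (11, 0), (11, 3), (11, 4), (11, 7), (20, 0), (20, 3), (20, 4), (20, 7), (21, 0), (21, 3), (21, 4), (21, 7), (23, 0), (23, 3), (23, 4), (23, 7), (24, 0), (24, 3), (24, 4), (24, 7), (26, 0), (26, 3), (26, 4), (26, 7), (27, 0), (27, 3), (27, 4), (27, 7)]

Answer: 48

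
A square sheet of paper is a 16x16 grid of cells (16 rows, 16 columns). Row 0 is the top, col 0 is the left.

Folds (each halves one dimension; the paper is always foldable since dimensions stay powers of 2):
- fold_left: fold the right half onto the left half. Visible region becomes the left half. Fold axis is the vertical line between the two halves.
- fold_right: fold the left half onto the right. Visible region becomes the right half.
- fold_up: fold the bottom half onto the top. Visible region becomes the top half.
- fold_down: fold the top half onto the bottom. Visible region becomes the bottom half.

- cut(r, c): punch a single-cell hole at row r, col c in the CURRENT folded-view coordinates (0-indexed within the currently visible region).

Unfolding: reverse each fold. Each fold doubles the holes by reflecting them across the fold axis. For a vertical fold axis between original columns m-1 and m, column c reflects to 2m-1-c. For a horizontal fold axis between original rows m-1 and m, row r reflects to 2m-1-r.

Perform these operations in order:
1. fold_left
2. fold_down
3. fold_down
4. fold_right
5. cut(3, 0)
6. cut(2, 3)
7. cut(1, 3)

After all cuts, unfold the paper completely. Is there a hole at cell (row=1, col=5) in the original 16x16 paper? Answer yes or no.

Answer: no

Derivation:
Op 1 fold_left: fold axis v@8; visible region now rows[0,16) x cols[0,8) = 16x8
Op 2 fold_down: fold axis h@8; visible region now rows[8,16) x cols[0,8) = 8x8
Op 3 fold_down: fold axis h@12; visible region now rows[12,16) x cols[0,8) = 4x8
Op 4 fold_right: fold axis v@4; visible region now rows[12,16) x cols[4,8) = 4x4
Op 5 cut(3, 0): punch at orig (15,4); cuts so far [(15, 4)]; region rows[12,16) x cols[4,8) = 4x4
Op 6 cut(2, 3): punch at orig (14,7); cuts so far [(14, 7), (15, 4)]; region rows[12,16) x cols[4,8) = 4x4
Op 7 cut(1, 3): punch at orig (13,7); cuts so far [(13, 7), (14, 7), (15, 4)]; region rows[12,16) x cols[4,8) = 4x4
Unfold 1 (reflect across v@4): 6 holes -> [(13, 0), (13, 7), (14, 0), (14, 7), (15, 3), (15, 4)]
Unfold 2 (reflect across h@12): 12 holes -> [(8, 3), (8, 4), (9, 0), (9, 7), (10, 0), (10, 7), (13, 0), (13, 7), (14, 0), (14, 7), (15, 3), (15, 4)]
Unfold 3 (reflect across h@8): 24 holes -> [(0, 3), (0, 4), (1, 0), (1, 7), (2, 0), (2, 7), (5, 0), (5, 7), (6, 0), (6, 7), (7, 3), (7, 4), (8, 3), (8, 4), (9, 0), (9, 7), (10, 0), (10, 7), (13, 0), (13, 7), (14, 0), (14, 7), (15, 3), (15, 4)]
Unfold 4 (reflect across v@8): 48 holes -> [(0, 3), (0, 4), (0, 11), (0, 12), (1, 0), (1, 7), (1, 8), (1, 15), (2, 0), (2, 7), (2, 8), (2, 15), (5, 0), (5, 7), (5, 8), (5, 15), (6, 0), (6, 7), (6, 8), (6, 15), (7, 3), (7, 4), (7, 11), (7, 12), (8, 3), (8, 4), (8, 11), (8, 12), (9, 0), (9, 7), (9, 8), (9, 15), (10, 0), (10, 7), (10, 8), (10, 15), (13, 0), (13, 7), (13, 8), (13, 15), (14, 0), (14, 7), (14, 8), (14, 15), (15, 3), (15, 4), (15, 11), (15, 12)]
Holes: [(0, 3), (0, 4), (0, 11), (0, 12), (1, 0), (1, 7), (1, 8), (1, 15), (2, 0), (2, 7), (2, 8), (2, 15), (5, 0), (5, 7), (5, 8), (5, 15), (6, 0), (6, 7), (6, 8), (6, 15), (7, 3), (7, 4), (7, 11), (7, 12), (8, 3), (8, 4), (8, 11), (8, 12), (9, 0), (9, 7), (9, 8), (9, 15), (10, 0), (10, 7), (10, 8), (10, 15), (13, 0), (13, 7), (13, 8), (13, 15), (14, 0), (14, 7), (14, 8), (14, 15), (15, 3), (15, 4), (15, 11), (15, 12)]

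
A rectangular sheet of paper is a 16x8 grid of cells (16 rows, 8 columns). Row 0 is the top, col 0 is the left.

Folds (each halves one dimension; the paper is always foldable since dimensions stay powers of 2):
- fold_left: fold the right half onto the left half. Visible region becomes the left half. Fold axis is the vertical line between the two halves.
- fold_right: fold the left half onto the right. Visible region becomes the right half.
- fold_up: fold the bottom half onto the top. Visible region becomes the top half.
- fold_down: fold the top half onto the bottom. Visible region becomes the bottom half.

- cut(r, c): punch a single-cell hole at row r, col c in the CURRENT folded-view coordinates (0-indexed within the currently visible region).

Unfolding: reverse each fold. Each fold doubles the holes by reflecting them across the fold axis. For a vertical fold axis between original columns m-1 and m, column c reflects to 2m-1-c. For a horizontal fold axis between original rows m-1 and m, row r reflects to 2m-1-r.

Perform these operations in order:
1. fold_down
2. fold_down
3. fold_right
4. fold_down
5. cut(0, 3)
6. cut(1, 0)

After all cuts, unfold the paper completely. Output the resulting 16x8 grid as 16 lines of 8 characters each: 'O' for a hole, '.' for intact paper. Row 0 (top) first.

Op 1 fold_down: fold axis h@8; visible region now rows[8,16) x cols[0,8) = 8x8
Op 2 fold_down: fold axis h@12; visible region now rows[12,16) x cols[0,8) = 4x8
Op 3 fold_right: fold axis v@4; visible region now rows[12,16) x cols[4,8) = 4x4
Op 4 fold_down: fold axis h@14; visible region now rows[14,16) x cols[4,8) = 2x4
Op 5 cut(0, 3): punch at orig (14,7); cuts so far [(14, 7)]; region rows[14,16) x cols[4,8) = 2x4
Op 6 cut(1, 0): punch at orig (15,4); cuts so far [(14, 7), (15, 4)]; region rows[14,16) x cols[4,8) = 2x4
Unfold 1 (reflect across h@14): 4 holes -> [(12, 4), (13, 7), (14, 7), (15, 4)]
Unfold 2 (reflect across v@4): 8 holes -> [(12, 3), (12, 4), (13, 0), (13, 7), (14, 0), (14, 7), (15, 3), (15, 4)]
Unfold 3 (reflect across h@12): 16 holes -> [(8, 3), (8, 4), (9, 0), (9, 7), (10, 0), (10, 7), (11, 3), (11, 4), (12, 3), (12, 4), (13, 0), (13, 7), (14, 0), (14, 7), (15, 3), (15, 4)]
Unfold 4 (reflect across h@8): 32 holes -> [(0, 3), (0, 4), (1, 0), (1, 7), (2, 0), (2, 7), (3, 3), (3, 4), (4, 3), (4, 4), (5, 0), (5, 7), (6, 0), (6, 7), (7, 3), (7, 4), (8, 3), (8, 4), (9, 0), (9, 7), (10, 0), (10, 7), (11, 3), (11, 4), (12, 3), (12, 4), (13, 0), (13, 7), (14, 0), (14, 7), (15, 3), (15, 4)]

Answer: ...OO...
O......O
O......O
...OO...
...OO...
O......O
O......O
...OO...
...OO...
O......O
O......O
...OO...
...OO...
O......O
O......O
...OO...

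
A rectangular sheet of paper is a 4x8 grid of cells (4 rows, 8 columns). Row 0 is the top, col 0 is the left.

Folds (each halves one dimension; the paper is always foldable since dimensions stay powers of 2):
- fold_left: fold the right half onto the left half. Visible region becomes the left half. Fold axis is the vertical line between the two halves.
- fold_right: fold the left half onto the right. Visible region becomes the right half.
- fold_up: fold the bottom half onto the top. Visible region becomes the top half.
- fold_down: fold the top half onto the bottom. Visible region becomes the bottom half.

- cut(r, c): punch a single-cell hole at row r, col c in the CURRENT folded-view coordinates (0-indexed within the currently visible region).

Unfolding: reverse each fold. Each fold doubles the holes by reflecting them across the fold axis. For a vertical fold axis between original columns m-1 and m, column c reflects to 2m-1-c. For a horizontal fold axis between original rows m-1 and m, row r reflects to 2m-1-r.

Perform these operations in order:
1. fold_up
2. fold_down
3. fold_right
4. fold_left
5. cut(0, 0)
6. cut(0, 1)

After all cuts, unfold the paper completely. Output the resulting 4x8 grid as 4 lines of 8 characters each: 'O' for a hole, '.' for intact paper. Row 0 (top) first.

Op 1 fold_up: fold axis h@2; visible region now rows[0,2) x cols[0,8) = 2x8
Op 2 fold_down: fold axis h@1; visible region now rows[1,2) x cols[0,8) = 1x8
Op 3 fold_right: fold axis v@4; visible region now rows[1,2) x cols[4,8) = 1x4
Op 4 fold_left: fold axis v@6; visible region now rows[1,2) x cols[4,6) = 1x2
Op 5 cut(0, 0): punch at orig (1,4); cuts so far [(1, 4)]; region rows[1,2) x cols[4,6) = 1x2
Op 6 cut(0, 1): punch at orig (1,5); cuts so far [(1, 4), (1, 5)]; region rows[1,2) x cols[4,6) = 1x2
Unfold 1 (reflect across v@6): 4 holes -> [(1, 4), (1, 5), (1, 6), (1, 7)]
Unfold 2 (reflect across v@4): 8 holes -> [(1, 0), (1, 1), (1, 2), (1, 3), (1, 4), (1, 5), (1, 6), (1, 7)]
Unfold 3 (reflect across h@1): 16 holes -> [(0, 0), (0, 1), (0, 2), (0, 3), (0, 4), (0, 5), (0, 6), (0, 7), (1, 0), (1, 1), (1, 2), (1, 3), (1, 4), (1, 5), (1, 6), (1, 7)]
Unfold 4 (reflect across h@2): 32 holes -> [(0, 0), (0, 1), (0, 2), (0, 3), (0, 4), (0, 5), (0, 6), (0, 7), (1, 0), (1, 1), (1, 2), (1, 3), (1, 4), (1, 5), (1, 6), (1, 7), (2, 0), (2, 1), (2, 2), (2, 3), (2, 4), (2, 5), (2, 6), (2, 7), (3, 0), (3, 1), (3, 2), (3, 3), (3, 4), (3, 5), (3, 6), (3, 7)]

Answer: OOOOOOOO
OOOOOOOO
OOOOOOOO
OOOOOOOO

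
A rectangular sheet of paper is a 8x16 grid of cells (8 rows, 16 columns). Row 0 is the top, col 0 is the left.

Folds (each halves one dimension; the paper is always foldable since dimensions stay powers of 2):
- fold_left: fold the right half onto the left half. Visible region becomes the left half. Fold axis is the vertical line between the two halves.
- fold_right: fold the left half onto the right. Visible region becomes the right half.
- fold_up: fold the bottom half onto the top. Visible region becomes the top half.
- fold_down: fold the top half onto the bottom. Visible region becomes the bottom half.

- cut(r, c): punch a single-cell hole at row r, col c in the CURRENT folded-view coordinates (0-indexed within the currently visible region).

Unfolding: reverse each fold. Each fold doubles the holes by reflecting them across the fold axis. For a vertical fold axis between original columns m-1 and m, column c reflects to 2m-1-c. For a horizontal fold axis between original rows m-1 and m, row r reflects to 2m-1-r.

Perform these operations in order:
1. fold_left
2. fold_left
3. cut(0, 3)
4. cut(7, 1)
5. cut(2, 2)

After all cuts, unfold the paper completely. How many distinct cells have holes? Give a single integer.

Op 1 fold_left: fold axis v@8; visible region now rows[0,8) x cols[0,8) = 8x8
Op 2 fold_left: fold axis v@4; visible region now rows[0,8) x cols[0,4) = 8x4
Op 3 cut(0, 3): punch at orig (0,3); cuts so far [(0, 3)]; region rows[0,8) x cols[0,4) = 8x4
Op 4 cut(7, 1): punch at orig (7,1); cuts so far [(0, 3), (7, 1)]; region rows[0,8) x cols[0,4) = 8x4
Op 5 cut(2, 2): punch at orig (2,2); cuts so far [(0, 3), (2, 2), (7, 1)]; region rows[0,8) x cols[0,4) = 8x4
Unfold 1 (reflect across v@4): 6 holes -> [(0, 3), (0, 4), (2, 2), (2, 5), (7, 1), (7, 6)]
Unfold 2 (reflect across v@8): 12 holes -> [(0, 3), (0, 4), (0, 11), (0, 12), (2, 2), (2, 5), (2, 10), (2, 13), (7, 1), (7, 6), (7, 9), (7, 14)]

Answer: 12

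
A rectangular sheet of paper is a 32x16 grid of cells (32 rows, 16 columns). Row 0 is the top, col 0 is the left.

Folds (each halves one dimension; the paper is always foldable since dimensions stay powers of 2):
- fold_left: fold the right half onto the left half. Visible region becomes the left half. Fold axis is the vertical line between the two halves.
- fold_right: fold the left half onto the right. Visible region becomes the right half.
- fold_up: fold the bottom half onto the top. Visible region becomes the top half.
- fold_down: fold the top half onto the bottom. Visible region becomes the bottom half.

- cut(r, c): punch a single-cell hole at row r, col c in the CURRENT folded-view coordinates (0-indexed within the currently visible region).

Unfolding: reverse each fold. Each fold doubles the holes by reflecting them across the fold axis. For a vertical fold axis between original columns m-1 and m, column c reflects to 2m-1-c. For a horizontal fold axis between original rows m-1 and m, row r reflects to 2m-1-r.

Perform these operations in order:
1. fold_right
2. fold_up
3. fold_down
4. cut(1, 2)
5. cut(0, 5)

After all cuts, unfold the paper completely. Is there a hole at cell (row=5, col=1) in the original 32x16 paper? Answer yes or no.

Op 1 fold_right: fold axis v@8; visible region now rows[0,32) x cols[8,16) = 32x8
Op 2 fold_up: fold axis h@16; visible region now rows[0,16) x cols[8,16) = 16x8
Op 3 fold_down: fold axis h@8; visible region now rows[8,16) x cols[8,16) = 8x8
Op 4 cut(1, 2): punch at orig (9,10); cuts so far [(9, 10)]; region rows[8,16) x cols[8,16) = 8x8
Op 5 cut(0, 5): punch at orig (8,13); cuts so far [(8, 13), (9, 10)]; region rows[8,16) x cols[8,16) = 8x8
Unfold 1 (reflect across h@8): 4 holes -> [(6, 10), (7, 13), (8, 13), (9, 10)]
Unfold 2 (reflect across h@16): 8 holes -> [(6, 10), (7, 13), (8, 13), (9, 10), (22, 10), (23, 13), (24, 13), (25, 10)]
Unfold 3 (reflect across v@8): 16 holes -> [(6, 5), (6, 10), (7, 2), (7, 13), (8, 2), (8, 13), (9, 5), (9, 10), (22, 5), (22, 10), (23, 2), (23, 13), (24, 2), (24, 13), (25, 5), (25, 10)]
Holes: [(6, 5), (6, 10), (7, 2), (7, 13), (8, 2), (8, 13), (9, 5), (9, 10), (22, 5), (22, 10), (23, 2), (23, 13), (24, 2), (24, 13), (25, 5), (25, 10)]

Answer: no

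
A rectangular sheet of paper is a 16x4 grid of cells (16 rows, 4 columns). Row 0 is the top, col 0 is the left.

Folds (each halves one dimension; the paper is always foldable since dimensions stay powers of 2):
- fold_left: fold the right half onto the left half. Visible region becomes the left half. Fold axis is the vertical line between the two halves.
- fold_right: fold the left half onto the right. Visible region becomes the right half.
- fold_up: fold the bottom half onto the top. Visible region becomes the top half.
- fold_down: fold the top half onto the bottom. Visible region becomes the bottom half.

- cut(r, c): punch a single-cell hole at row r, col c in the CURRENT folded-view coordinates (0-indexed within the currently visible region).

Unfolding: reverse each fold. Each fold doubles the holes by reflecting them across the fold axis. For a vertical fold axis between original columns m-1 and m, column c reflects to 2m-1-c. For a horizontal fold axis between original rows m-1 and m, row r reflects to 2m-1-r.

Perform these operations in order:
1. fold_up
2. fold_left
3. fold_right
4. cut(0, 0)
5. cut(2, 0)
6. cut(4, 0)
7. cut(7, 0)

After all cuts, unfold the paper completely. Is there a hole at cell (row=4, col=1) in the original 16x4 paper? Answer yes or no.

Op 1 fold_up: fold axis h@8; visible region now rows[0,8) x cols[0,4) = 8x4
Op 2 fold_left: fold axis v@2; visible region now rows[0,8) x cols[0,2) = 8x2
Op 3 fold_right: fold axis v@1; visible region now rows[0,8) x cols[1,2) = 8x1
Op 4 cut(0, 0): punch at orig (0,1); cuts so far [(0, 1)]; region rows[0,8) x cols[1,2) = 8x1
Op 5 cut(2, 0): punch at orig (2,1); cuts so far [(0, 1), (2, 1)]; region rows[0,8) x cols[1,2) = 8x1
Op 6 cut(4, 0): punch at orig (4,1); cuts so far [(0, 1), (2, 1), (4, 1)]; region rows[0,8) x cols[1,2) = 8x1
Op 7 cut(7, 0): punch at orig (7,1); cuts so far [(0, 1), (2, 1), (4, 1), (7, 1)]; region rows[0,8) x cols[1,2) = 8x1
Unfold 1 (reflect across v@1): 8 holes -> [(0, 0), (0, 1), (2, 0), (2, 1), (4, 0), (4, 1), (7, 0), (7, 1)]
Unfold 2 (reflect across v@2): 16 holes -> [(0, 0), (0, 1), (0, 2), (0, 3), (2, 0), (2, 1), (2, 2), (2, 3), (4, 0), (4, 1), (4, 2), (4, 3), (7, 0), (7, 1), (7, 2), (7, 3)]
Unfold 3 (reflect across h@8): 32 holes -> [(0, 0), (0, 1), (0, 2), (0, 3), (2, 0), (2, 1), (2, 2), (2, 3), (4, 0), (4, 1), (4, 2), (4, 3), (7, 0), (7, 1), (7, 2), (7, 3), (8, 0), (8, 1), (8, 2), (8, 3), (11, 0), (11, 1), (11, 2), (11, 3), (13, 0), (13, 1), (13, 2), (13, 3), (15, 0), (15, 1), (15, 2), (15, 3)]
Holes: [(0, 0), (0, 1), (0, 2), (0, 3), (2, 0), (2, 1), (2, 2), (2, 3), (4, 0), (4, 1), (4, 2), (4, 3), (7, 0), (7, 1), (7, 2), (7, 3), (8, 0), (8, 1), (8, 2), (8, 3), (11, 0), (11, 1), (11, 2), (11, 3), (13, 0), (13, 1), (13, 2), (13, 3), (15, 0), (15, 1), (15, 2), (15, 3)]

Answer: yes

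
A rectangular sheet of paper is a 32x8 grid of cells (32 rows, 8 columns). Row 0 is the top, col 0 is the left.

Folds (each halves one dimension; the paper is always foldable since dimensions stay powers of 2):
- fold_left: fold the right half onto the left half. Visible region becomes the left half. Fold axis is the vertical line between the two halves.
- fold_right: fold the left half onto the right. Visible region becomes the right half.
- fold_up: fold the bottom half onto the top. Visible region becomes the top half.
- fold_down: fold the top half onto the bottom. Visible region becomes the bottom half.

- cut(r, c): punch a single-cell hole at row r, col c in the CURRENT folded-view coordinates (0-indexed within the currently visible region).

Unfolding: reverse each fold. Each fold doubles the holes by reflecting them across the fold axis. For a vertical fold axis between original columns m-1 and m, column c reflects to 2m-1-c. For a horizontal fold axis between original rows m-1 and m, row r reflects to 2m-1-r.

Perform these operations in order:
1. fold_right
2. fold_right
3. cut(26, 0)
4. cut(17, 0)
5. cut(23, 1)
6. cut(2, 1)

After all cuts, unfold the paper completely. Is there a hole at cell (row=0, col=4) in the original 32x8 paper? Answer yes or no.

Op 1 fold_right: fold axis v@4; visible region now rows[0,32) x cols[4,8) = 32x4
Op 2 fold_right: fold axis v@6; visible region now rows[0,32) x cols[6,8) = 32x2
Op 3 cut(26, 0): punch at orig (26,6); cuts so far [(26, 6)]; region rows[0,32) x cols[6,8) = 32x2
Op 4 cut(17, 0): punch at orig (17,6); cuts so far [(17, 6), (26, 6)]; region rows[0,32) x cols[6,8) = 32x2
Op 5 cut(23, 1): punch at orig (23,7); cuts so far [(17, 6), (23, 7), (26, 6)]; region rows[0,32) x cols[6,8) = 32x2
Op 6 cut(2, 1): punch at orig (2,7); cuts so far [(2, 7), (17, 6), (23, 7), (26, 6)]; region rows[0,32) x cols[6,8) = 32x2
Unfold 1 (reflect across v@6): 8 holes -> [(2, 4), (2, 7), (17, 5), (17, 6), (23, 4), (23, 7), (26, 5), (26, 6)]
Unfold 2 (reflect across v@4): 16 holes -> [(2, 0), (2, 3), (2, 4), (2, 7), (17, 1), (17, 2), (17, 5), (17, 6), (23, 0), (23, 3), (23, 4), (23, 7), (26, 1), (26, 2), (26, 5), (26, 6)]
Holes: [(2, 0), (2, 3), (2, 4), (2, 7), (17, 1), (17, 2), (17, 5), (17, 6), (23, 0), (23, 3), (23, 4), (23, 7), (26, 1), (26, 2), (26, 5), (26, 6)]

Answer: no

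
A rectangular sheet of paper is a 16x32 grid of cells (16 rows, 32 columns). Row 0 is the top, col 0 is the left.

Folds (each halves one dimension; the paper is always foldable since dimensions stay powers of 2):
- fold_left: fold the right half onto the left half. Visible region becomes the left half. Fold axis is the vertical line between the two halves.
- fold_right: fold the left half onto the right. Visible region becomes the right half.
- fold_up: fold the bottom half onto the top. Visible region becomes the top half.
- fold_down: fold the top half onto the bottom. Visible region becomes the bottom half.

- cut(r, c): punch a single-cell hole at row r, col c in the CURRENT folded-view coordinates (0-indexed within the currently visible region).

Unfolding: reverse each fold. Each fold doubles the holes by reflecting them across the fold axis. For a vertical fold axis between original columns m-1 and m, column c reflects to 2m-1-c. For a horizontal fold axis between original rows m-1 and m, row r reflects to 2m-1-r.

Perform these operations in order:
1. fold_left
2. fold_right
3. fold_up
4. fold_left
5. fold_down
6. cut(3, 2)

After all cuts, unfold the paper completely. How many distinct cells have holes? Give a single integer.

Answer: 32

Derivation:
Op 1 fold_left: fold axis v@16; visible region now rows[0,16) x cols[0,16) = 16x16
Op 2 fold_right: fold axis v@8; visible region now rows[0,16) x cols[8,16) = 16x8
Op 3 fold_up: fold axis h@8; visible region now rows[0,8) x cols[8,16) = 8x8
Op 4 fold_left: fold axis v@12; visible region now rows[0,8) x cols[8,12) = 8x4
Op 5 fold_down: fold axis h@4; visible region now rows[4,8) x cols[8,12) = 4x4
Op 6 cut(3, 2): punch at orig (7,10); cuts so far [(7, 10)]; region rows[4,8) x cols[8,12) = 4x4
Unfold 1 (reflect across h@4): 2 holes -> [(0, 10), (7, 10)]
Unfold 2 (reflect across v@12): 4 holes -> [(0, 10), (0, 13), (7, 10), (7, 13)]
Unfold 3 (reflect across h@8): 8 holes -> [(0, 10), (0, 13), (7, 10), (7, 13), (8, 10), (8, 13), (15, 10), (15, 13)]
Unfold 4 (reflect across v@8): 16 holes -> [(0, 2), (0, 5), (0, 10), (0, 13), (7, 2), (7, 5), (7, 10), (7, 13), (8, 2), (8, 5), (8, 10), (8, 13), (15, 2), (15, 5), (15, 10), (15, 13)]
Unfold 5 (reflect across v@16): 32 holes -> [(0, 2), (0, 5), (0, 10), (0, 13), (0, 18), (0, 21), (0, 26), (0, 29), (7, 2), (7, 5), (7, 10), (7, 13), (7, 18), (7, 21), (7, 26), (7, 29), (8, 2), (8, 5), (8, 10), (8, 13), (8, 18), (8, 21), (8, 26), (8, 29), (15, 2), (15, 5), (15, 10), (15, 13), (15, 18), (15, 21), (15, 26), (15, 29)]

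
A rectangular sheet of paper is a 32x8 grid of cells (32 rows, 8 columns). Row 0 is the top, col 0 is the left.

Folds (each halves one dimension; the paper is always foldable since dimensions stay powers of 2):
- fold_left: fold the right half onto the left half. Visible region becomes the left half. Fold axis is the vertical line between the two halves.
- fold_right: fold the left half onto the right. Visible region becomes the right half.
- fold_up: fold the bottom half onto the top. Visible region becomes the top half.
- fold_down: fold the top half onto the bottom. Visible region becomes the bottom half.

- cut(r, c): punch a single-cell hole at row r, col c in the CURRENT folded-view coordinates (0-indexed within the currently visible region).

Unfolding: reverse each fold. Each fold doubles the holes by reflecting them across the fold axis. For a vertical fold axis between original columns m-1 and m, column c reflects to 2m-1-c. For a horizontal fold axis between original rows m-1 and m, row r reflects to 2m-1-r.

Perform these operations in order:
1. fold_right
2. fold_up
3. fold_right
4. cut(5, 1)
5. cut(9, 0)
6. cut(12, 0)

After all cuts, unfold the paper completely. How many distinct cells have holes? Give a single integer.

Op 1 fold_right: fold axis v@4; visible region now rows[0,32) x cols[4,8) = 32x4
Op 2 fold_up: fold axis h@16; visible region now rows[0,16) x cols[4,8) = 16x4
Op 3 fold_right: fold axis v@6; visible region now rows[0,16) x cols[6,8) = 16x2
Op 4 cut(5, 1): punch at orig (5,7); cuts so far [(5, 7)]; region rows[0,16) x cols[6,8) = 16x2
Op 5 cut(9, 0): punch at orig (9,6); cuts so far [(5, 7), (9, 6)]; region rows[0,16) x cols[6,8) = 16x2
Op 6 cut(12, 0): punch at orig (12,6); cuts so far [(5, 7), (9, 6), (12, 6)]; region rows[0,16) x cols[6,8) = 16x2
Unfold 1 (reflect across v@6): 6 holes -> [(5, 4), (5, 7), (9, 5), (9, 6), (12, 5), (12, 6)]
Unfold 2 (reflect across h@16): 12 holes -> [(5, 4), (5, 7), (9, 5), (9, 6), (12, 5), (12, 6), (19, 5), (19, 6), (22, 5), (22, 6), (26, 4), (26, 7)]
Unfold 3 (reflect across v@4): 24 holes -> [(5, 0), (5, 3), (5, 4), (5, 7), (9, 1), (9, 2), (9, 5), (9, 6), (12, 1), (12, 2), (12, 5), (12, 6), (19, 1), (19, 2), (19, 5), (19, 6), (22, 1), (22, 2), (22, 5), (22, 6), (26, 0), (26, 3), (26, 4), (26, 7)]

Answer: 24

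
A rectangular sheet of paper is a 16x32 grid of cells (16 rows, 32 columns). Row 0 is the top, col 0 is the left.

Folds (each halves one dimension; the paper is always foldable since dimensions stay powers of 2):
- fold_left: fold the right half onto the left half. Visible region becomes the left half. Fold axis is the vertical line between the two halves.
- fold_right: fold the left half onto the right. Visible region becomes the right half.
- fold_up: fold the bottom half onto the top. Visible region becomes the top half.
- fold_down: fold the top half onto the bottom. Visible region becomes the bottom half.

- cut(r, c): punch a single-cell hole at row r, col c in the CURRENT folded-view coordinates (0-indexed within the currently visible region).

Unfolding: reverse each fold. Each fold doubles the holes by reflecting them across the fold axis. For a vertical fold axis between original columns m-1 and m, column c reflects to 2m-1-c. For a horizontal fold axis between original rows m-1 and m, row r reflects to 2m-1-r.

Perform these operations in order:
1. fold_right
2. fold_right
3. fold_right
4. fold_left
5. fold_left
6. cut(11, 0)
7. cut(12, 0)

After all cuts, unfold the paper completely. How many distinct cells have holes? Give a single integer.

Op 1 fold_right: fold axis v@16; visible region now rows[0,16) x cols[16,32) = 16x16
Op 2 fold_right: fold axis v@24; visible region now rows[0,16) x cols[24,32) = 16x8
Op 3 fold_right: fold axis v@28; visible region now rows[0,16) x cols[28,32) = 16x4
Op 4 fold_left: fold axis v@30; visible region now rows[0,16) x cols[28,30) = 16x2
Op 5 fold_left: fold axis v@29; visible region now rows[0,16) x cols[28,29) = 16x1
Op 6 cut(11, 0): punch at orig (11,28); cuts so far [(11, 28)]; region rows[0,16) x cols[28,29) = 16x1
Op 7 cut(12, 0): punch at orig (12,28); cuts so far [(11, 28), (12, 28)]; region rows[0,16) x cols[28,29) = 16x1
Unfold 1 (reflect across v@29): 4 holes -> [(11, 28), (11, 29), (12, 28), (12, 29)]
Unfold 2 (reflect across v@30): 8 holes -> [(11, 28), (11, 29), (11, 30), (11, 31), (12, 28), (12, 29), (12, 30), (12, 31)]
Unfold 3 (reflect across v@28): 16 holes -> [(11, 24), (11, 25), (11, 26), (11, 27), (11, 28), (11, 29), (11, 30), (11, 31), (12, 24), (12, 25), (12, 26), (12, 27), (12, 28), (12, 29), (12, 30), (12, 31)]
Unfold 4 (reflect across v@24): 32 holes -> [(11, 16), (11, 17), (11, 18), (11, 19), (11, 20), (11, 21), (11, 22), (11, 23), (11, 24), (11, 25), (11, 26), (11, 27), (11, 28), (11, 29), (11, 30), (11, 31), (12, 16), (12, 17), (12, 18), (12, 19), (12, 20), (12, 21), (12, 22), (12, 23), (12, 24), (12, 25), (12, 26), (12, 27), (12, 28), (12, 29), (12, 30), (12, 31)]
Unfold 5 (reflect across v@16): 64 holes -> [(11, 0), (11, 1), (11, 2), (11, 3), (11, 4), (11, 5), (11, 6), (11, 7), (11, 8), (11, 9), (11, 10), (11, 11), (11, 12), (11, 13), (11, 14), (11, 15), (11, 16), (11, 17), (11, 18), (11, 19), (11, 20), (11, 21), (11, 22), (11, 23), (11, 24), (11, 25), (11, 26), (11, 27), (11, 28), (11, 29), (11, 30), (11, 31), (12, 0), (12, 1), (12, 2), (12, 3), (12, 4), (12, 5), (12, 6), (12, 7), (12, 8), (12, 9), (12, 10), (12, 11), (12, 12), (12, 13), (12, 14), (12, 15), (12, 16), (12, 17), (12, 18), (12, 19), (12, 20), (12, 21), (12, 22), (12, 23), (12, 24), (12, 25), (12, 26), (12, 27), (12, 28), (12, 29), (12, 30), (12, 31)]

Answer: 64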